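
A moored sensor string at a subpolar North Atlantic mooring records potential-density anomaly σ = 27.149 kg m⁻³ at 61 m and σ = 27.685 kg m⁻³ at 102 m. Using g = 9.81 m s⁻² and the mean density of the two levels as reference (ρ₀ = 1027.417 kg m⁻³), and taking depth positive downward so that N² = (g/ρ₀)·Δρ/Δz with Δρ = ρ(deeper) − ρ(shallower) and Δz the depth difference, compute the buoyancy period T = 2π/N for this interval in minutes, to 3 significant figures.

9.37 min

Δρ = 1027.685 − 1027.149 = 0.536 kg m⁻³ over Δz = 102 − 61 = 41 m.
N² = (9.81/1027.417) × (0.536/41) = 1.2483 × 10⁻⁴ s⁻².
N = √(1.2483 × 10⁻⁴) = 0.011173 rad s⁻¹, so T = 2π/N = 562.35 s = 9.3725 min ≈ 9.37 min.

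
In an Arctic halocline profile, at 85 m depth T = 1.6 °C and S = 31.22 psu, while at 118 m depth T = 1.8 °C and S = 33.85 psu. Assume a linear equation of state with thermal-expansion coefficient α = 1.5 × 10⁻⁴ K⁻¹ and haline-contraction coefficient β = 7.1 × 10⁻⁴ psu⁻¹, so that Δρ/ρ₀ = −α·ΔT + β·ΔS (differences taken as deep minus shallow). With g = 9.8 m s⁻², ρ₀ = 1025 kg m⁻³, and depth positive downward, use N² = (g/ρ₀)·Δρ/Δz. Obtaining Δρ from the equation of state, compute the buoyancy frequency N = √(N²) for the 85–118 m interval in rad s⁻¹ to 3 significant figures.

ΔT = +0.2 K, ΔS = +2.63 psu (deep − shallow).
Δρ/ρ₀ = −αΔT + βΔS = -3.00 × 10⁻⁵ + 1.8673 × 10⁻³ = 1.8373 × 10⁻³, so Δρ ≈ 1.883 kg m⁻³.
N² = (g/ρ₀)·Δρ/Δz = g·(Δρ/ρ₀)/Δz = 9.8 × 1.8373 × 10⁻³ / 33 = 5.4562 × 10⁻⁴ s⁻².
N = √(5.4562 × 10⁻⁴) = 0.023359 rad s⁻¹ ≈ 0.0234 rad s⁻¹.

0.0234 rad s⁻¹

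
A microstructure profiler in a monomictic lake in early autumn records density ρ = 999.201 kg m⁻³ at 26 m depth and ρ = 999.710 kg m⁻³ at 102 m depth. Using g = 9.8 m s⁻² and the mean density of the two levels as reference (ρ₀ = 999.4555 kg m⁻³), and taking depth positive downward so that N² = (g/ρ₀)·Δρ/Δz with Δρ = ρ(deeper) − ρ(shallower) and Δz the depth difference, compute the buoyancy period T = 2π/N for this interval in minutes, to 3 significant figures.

Δρ = 999.710 − 999.201 = 0.509 kg m⁻³ over Δz = 102 − 26 = 76 m.
N² = (9.8/999.4555) × (0.509/76) = 6.5670 × 10⁻⁵ s⁻².
N = √(6.5670 × 10⁻⁵) = 8.1037 × 10⁻³ rad s⁻¹, so T = 2π/N = 775.35 s = 12.923 min ≈ 12.9 min.

12.9 min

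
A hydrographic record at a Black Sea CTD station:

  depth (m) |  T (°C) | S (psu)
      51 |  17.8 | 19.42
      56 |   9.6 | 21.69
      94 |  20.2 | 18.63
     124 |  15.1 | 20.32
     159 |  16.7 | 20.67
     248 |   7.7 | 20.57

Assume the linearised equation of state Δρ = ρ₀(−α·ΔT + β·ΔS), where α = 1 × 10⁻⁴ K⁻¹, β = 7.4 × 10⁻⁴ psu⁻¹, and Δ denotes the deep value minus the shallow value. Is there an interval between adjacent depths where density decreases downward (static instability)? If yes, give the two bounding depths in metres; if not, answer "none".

Evaluate Δρ/ρ₀ = −αΔT + βΔS across each adjacent pair:
  51–56 m: −αΔT+βΔS = −(1 × 10⁻⁴)(-8.2)+(7.4 × 10⁻⁴)(+2.27) = 2.5 × 10⁻³ → stable
  56–94 m: −αΔT+βΔS = −(1 × 10⁻⁴)(+10.6)+(7.4 × 10⁻⁴)(-3.06) = -3.3 × 10⁻³ → UNSTABLE
  94–124 m: −αΔT+βΔS = −(1 × 10⁻⁴)(-5.1)+(7.4 × 10⁻⁴)(+1.69) = 1.8 × 10⁻³ → stable
  124–159 m: −αΔT+βΔS = −(1 × 10⁻⁴)(+1.6)+(7.4 × 10⁻⁴)(+0.35) = 9.9 × 10⁻⁵ → stable
  159–248 m: −αΔT+βΔS = −(1 × 10⁻⁴)(-9.0)+(7.4 × 10⁻⁴)(-0.10) = 8.3 × 10⁻⁴ → stable
The 56–94 m interval has Δρ < 0: lighter water underlies denser water.

56–94 m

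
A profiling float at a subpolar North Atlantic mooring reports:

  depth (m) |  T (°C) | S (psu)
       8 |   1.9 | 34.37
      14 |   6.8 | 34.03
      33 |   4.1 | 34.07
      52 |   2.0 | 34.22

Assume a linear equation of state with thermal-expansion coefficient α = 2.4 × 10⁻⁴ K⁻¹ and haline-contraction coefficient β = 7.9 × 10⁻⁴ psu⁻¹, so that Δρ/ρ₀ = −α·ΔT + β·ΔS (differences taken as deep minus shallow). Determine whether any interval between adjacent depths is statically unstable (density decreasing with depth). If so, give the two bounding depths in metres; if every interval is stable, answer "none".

8–14 m

Evaluate Δρ/ρ₀ = −αΔT + βΔS across each adjacent pair:
  8–14 m: −αΔT+βΔS = −(2.4 × 10⁻⁴)(+4.9)+(7.9 × 10⁻⁴)(-0.34) = -1.4 × 10⁻³ → UNSTABLE
  14–33 m: −αΔT+βΔS = −(2.4 × 10⁻⁴)(-2.7)+(7.9 × 10⁻⁴)(+0.04) = 6.8 × 10⁻⁴ → stable
  33–52 m: −αΔT+βΔS = −(2.4 × 10⁻⁴)(-2.1)+(7.9 × 10⁻⁴)(+0.15) = 6.2 × 10⁻⁴ → stable
The 8–14 m interval has Δρ < 0: lighter water underlies denser water.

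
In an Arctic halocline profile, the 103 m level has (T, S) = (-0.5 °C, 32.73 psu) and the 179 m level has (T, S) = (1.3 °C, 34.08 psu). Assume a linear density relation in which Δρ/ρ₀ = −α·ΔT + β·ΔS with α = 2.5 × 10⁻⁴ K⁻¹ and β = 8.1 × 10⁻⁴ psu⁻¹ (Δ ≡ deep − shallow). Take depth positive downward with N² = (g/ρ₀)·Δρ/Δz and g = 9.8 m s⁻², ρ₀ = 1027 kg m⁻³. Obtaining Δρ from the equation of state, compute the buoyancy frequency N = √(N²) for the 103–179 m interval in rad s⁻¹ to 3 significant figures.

ΔT = +1.8 K, ΔS = +1.35 psu (deep − shallow).
Δρ/ρ₀ = −αΔT + βΔS = -4.50 × 10⁻⁴ + 1.0935 × 10⁻³ = 6.435 × 10⁻⁴, so Δρ ≈ 0.6609 kg m⁻³.
N² = (g/ρ₀)·Δρ/Δz = g·(Δρ/ρ₀)/Δz = 9.8 × 6.435 × 10⁻⁴ / 76 = 8.2978 × 10⁻⁵ s⁻².
N = √(8.2978 × 10⁻⁵) = 9.1092 × 10⁻³ rad s⁻¹ ≈ 9.11 × 10⁻³ rad s⁻¹.

9.11 × 10⁻³ rad s⁻¹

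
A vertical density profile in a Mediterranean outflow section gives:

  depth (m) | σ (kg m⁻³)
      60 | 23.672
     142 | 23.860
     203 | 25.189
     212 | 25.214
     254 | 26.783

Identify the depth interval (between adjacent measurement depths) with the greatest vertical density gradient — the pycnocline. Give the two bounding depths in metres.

212–254 m

Compute the density gradient over each adjacent pair:
  60–142 m: Δρ/Δz = 0.188/82 = 2.3 × 10⁻³ kg m⁻⁴
  142–203 m: Δρ/Δz = 1.329/61 = 0.022 kg m⁻⁴
  203–212 m: Δρ/Δz = 0.025/9 = 2.8 × 10⁻³ kg m⁻⁴
  212–254 m: Δρ/Δz = 1.569/42 = 0.037 kg m⁻⁴
The largest gradient is in the 212–254 m interval — the pycnocline.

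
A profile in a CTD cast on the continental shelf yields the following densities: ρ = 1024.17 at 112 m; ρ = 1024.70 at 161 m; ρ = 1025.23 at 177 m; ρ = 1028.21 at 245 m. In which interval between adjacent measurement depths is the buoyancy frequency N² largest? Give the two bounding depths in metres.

Compute the density gradient over each adjacent pair:
  112–161 m: Δρ/Δz = 0.53/49 = 0.011 kg m⁻⁴
  161–177 m: Δρ/Δz = 0.53/16 = 0.033 kg m⁻⁴
  177–245 m: Δρ/Δz = 2.98/68 = 0.044 kg m⁻⁴
The largest gradient is in the 177–245 m interval — the pycnocline.

177–245 m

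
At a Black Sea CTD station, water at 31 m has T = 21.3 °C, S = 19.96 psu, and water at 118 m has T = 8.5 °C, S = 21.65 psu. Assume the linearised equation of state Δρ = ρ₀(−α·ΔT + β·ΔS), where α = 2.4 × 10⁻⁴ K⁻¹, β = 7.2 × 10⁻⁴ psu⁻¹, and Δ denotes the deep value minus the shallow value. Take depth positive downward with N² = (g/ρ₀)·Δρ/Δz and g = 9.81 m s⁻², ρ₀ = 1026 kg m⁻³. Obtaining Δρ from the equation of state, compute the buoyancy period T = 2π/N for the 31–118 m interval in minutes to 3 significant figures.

ΔT = -12.8 K, ΔS = +1.69 psu (deep − shallow).
Δρ/ρ₀ = −αΔT + βΔS = 3.072 × 10⁻³ + 1.2168 × 10⁻³ = 4.2888 × 10⁻³, so Δρ ≈ 4.400 kg m⁻³.
N² = (g/ρ₀)·Δρ/Δz = g·(Δρ/ρ₀)/Δz = 9.81 × 4.2888 × 10⁻³ / 87 = 4.8360 × 10⁻⁴ s⁻².
N = √(4.8360 × 10⁻⁴) = 0.021991 rad s⁻¹ → T = 2π/N = 285.72 s = 4.7620 min ≈ 4.76 min.

4.76 min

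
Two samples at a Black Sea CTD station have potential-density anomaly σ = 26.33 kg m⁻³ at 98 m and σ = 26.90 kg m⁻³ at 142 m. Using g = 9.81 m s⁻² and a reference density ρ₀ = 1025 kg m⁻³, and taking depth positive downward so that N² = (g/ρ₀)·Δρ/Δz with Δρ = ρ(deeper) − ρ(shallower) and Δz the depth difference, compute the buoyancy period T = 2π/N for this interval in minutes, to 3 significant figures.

Δρ = 1026.90 − 1026.33 = 0.57 kg m⁻³ over Δz = 142 − 98 = 44 m.
N² = (9.81/1025) × (0.57/44) = 1.2398 × 10⁻⁴ s⁻².
N = √(1.2398 × 10⁻⁴) = 0.011135 rad s⁻¹, so T = 2π/N = 564.27 s = 9.4045 min ≈ 9.40 min.

9.40 min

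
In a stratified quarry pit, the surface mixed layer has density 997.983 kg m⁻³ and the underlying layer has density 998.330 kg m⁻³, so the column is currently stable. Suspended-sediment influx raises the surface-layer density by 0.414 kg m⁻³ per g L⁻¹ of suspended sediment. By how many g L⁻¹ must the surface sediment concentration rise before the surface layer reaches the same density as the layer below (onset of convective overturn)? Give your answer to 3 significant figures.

Density deficit of the surface layer: 998.330 − 997.983 = 0.347 kg m⁻³.
Required change = 0.347 / 0.414 = 0.838 g L⁻¹.

0.838 g L⁻¹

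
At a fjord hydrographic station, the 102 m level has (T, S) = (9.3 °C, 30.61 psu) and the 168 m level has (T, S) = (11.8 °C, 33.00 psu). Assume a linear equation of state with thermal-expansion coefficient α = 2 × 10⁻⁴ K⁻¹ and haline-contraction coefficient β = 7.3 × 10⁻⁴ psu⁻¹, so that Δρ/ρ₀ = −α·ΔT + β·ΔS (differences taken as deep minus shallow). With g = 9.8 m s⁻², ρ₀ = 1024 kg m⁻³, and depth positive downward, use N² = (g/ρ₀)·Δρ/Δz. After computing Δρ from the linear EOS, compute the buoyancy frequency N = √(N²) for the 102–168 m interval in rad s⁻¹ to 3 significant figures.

0.0136 rad s⁻¹

ΔT = +2.5 K, ΔS = +2.39 psu (deep − shallow).
Δρ/ρ₀ = −αΔT + βΔS = -5.00 × 10⁻⁴ + 1.7447 × 10⁻³ = 1.2447 × 10⁻³, so Δρ ≈ 1.275 kg m⁻³.
N² = (g/ρ₀)·Δρ/Δz = g·(Δρ/ρ₀)/Δz = 9.8 × 1.2447 × 10⁻³ / 66 = 1.8482 × 10⁻⁴ s⁻².
N = √(1.8482 × 10⁻⁴) = 0.013595 rad s⁻¹ ≈ 0.0136 rad s⁻¹.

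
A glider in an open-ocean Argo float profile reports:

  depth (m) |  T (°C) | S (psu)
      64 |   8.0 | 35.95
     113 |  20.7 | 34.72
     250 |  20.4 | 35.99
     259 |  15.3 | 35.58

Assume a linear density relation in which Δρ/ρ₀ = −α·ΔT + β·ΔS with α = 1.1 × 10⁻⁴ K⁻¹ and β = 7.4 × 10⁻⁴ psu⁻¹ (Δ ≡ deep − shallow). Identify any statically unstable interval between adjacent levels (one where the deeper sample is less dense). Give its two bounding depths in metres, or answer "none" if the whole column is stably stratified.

Evaluate Δρ/ρ₀ = −αΔT + βΔS across each adjacent pair:
  64–113 m: −αΔT+βΔS = −(1.1 × 10⁻⁴)(+12.7)+(7.4 × 10⁻⁴)(-1.23) = -2.3 × 10⁻³ → UNSTABLE
  113–250 m: −αΔT+βΔS = −(1.1 × 10⁻⁴)(-0.3)+(7.4 × 10⁻⁴)(+1.27) = 9.7 × 10⁻⁴ → stable
  250–259 m: −αΔT+βΔS = −(1.1 × 10⁻⁴)(-5.1)+(7.4 × 10⁻⁴)(-0.41) = 2.6 × 10⁻⁴ → stable
The 64–113 m interval has Δρ < 0: lighter water underlies denser water.

64–113 m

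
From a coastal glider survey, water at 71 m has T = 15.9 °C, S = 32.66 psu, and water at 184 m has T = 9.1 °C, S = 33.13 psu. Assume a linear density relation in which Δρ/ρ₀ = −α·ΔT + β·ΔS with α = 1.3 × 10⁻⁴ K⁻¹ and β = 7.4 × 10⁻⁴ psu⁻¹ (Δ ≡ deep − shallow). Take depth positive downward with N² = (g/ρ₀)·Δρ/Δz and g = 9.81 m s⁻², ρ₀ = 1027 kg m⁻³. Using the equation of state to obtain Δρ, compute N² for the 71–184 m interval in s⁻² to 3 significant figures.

1.07 × 10⁻⁴ s⁻²

ΔT = -6.8 K, ΔS = +0.47 psu (deep − shallow).
Δρ/ρ₀ = −αΔT + βΔS = 8.84 × 10⁻⁴ + 3.478 × 10⁻⁴ = 1.2318 × 10⁻³, so Δρ ≈ 1.265 kg m⁻³.
N² = (g/ρ₀)·Δρ/Δz = g·(Δρ/ρ₀)/Δz = 9.81 × 1.2318 × 10⁻³ / 113 = 1.0694 × 10⁻⁴ s⁻² ≈ 1.07 × 10⁻⁴ s⁻².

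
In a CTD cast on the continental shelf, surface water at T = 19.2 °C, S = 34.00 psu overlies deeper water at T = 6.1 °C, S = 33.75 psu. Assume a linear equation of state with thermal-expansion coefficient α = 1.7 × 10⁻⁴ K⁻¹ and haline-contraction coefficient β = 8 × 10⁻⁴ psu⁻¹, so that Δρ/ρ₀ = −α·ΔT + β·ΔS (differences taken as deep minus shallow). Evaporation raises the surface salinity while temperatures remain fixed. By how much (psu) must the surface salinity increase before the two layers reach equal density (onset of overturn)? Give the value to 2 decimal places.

2.53 psu

Neutral buoyancy requires −α(T_deep − T_surf) + β(S_deep − S_surf′) = 0.
S_surf′ = S_deep − (α/β)·ΔT = 33.75 − (1.7 × 10⁻⁴/8 × 10⁻⁴)·(-13.1) = 36.5337 psu.
Increase required: 36.5337 − 34.00 = 2.5337 psu.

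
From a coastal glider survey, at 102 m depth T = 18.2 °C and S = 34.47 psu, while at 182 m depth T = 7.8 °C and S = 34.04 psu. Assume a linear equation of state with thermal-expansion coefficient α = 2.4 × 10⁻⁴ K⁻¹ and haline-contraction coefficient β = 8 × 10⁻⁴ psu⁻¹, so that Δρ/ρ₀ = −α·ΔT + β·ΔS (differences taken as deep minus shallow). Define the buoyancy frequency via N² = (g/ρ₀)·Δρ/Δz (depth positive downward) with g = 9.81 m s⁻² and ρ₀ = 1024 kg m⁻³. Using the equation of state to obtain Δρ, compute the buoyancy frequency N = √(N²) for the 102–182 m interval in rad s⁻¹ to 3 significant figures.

ΔT = -10.4 K, ΔS = -0.43 psu (deep − shallow).
Δρ/ρ₀ = −αΔT + βΔS = 2.496 × 10⁻³ − 3.44 × 10⁻⁴ = 2.152 × 10⁻³, so Δρ ≈ 2.204 kg m⁻³.
N² = (g/ρ₀)·Δρ/Δz = g·(Δρ/ρ₀)/Δz = 9.81 × 2.152 × 10⁻³ / 80 = 2.6389 × 10⁻⁴ s⁻².
N = √(2.6389 × 10⁻⁴) = 0.016245 rad s⁻¹ ≈ 0.0162 rad s⁻¹.

0.0162 rad s⁻¹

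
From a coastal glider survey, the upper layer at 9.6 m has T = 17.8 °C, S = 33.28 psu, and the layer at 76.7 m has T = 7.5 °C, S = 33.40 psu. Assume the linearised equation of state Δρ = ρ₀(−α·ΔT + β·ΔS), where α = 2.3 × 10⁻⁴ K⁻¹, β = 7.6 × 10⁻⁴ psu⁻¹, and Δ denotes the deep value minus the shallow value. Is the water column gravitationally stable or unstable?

ΔT = 7.5 − 17.8 = -10.3 K and ΔS = 33.40 − 33.28 = +0.12 psu (deep − shallow).
−αΔT = 2.369 × 10⁻³; βΔS = 9.12 × 10⁻⁵; sum Δρ/ρ₀ = 2.4602 × 10⁻³.
Δρ/ρ₀ > 0, so Δρ > 0: deeper water is denser → statically stable.

stable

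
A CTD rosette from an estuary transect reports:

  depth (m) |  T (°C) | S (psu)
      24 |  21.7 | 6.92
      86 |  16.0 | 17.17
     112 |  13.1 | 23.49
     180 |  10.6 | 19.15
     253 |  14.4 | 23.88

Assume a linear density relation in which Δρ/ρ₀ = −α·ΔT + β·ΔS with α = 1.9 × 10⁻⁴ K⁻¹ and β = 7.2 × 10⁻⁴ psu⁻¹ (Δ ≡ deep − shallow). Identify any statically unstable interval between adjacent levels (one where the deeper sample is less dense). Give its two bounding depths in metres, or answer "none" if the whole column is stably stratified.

Evaluate Δρ/ρ₀ = −αΔT + βΔS across each adjacent pair:
  24–86 m: −αΔT+βΔS = −(1.9 × 10⁻⁴)(-5.7)+(7.2 × 10⁻⁴)(+10.25) = 8.5 × 10⁻³ → stable
  86–112 m: −αΔT+βΔS = −(1.9 × 10⁻⁴)(-2.9)+(7.2 × 10⁻⁴)(+6.32) = 5.1 × 10⁻³ → stable
  112–180 m: −αΔT+βΔS = −(1.9 × 10⁻⁴)(-2.5)+(7.2 × 10⁻⁴)(-4.34) = -2.6 × 10⁻³ → UNSTABLE
  180–253 m: −αΔT+βΔS = −(1.9 × 10⁻⁴)(+3.8)+(7.2 × 10⁻⁴)(+4.73) = 2.7 × 10⁻³ → stable
The 112–180 m interval has Δρ < 0: lighter water underlies denser water.

112–180 m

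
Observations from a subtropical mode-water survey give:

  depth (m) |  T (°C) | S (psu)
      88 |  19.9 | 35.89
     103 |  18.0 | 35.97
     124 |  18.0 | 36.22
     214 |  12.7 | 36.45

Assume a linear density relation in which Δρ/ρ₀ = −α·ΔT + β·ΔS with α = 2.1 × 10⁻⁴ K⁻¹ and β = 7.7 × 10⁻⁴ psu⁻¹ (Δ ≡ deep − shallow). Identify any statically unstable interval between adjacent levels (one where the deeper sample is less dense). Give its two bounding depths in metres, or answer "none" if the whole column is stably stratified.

Evaluate Δρ/ρ₀ = −αΔT + βΔS across each adjacent pair:
  88–103 m: −αΔT+βΔS = −(2.1 × 10⁻⁴)(-1.9)+(7.7 × 10⁻⁴)(+0.08) = 4.6 × 10⁻⁴ → stable
  103–124 m: −αΔT+βΔS = −(2.1 × 10⁻⁴)(+0.0)+(7.7 × 10⁻⁴)(+0.25) = 1.9 × 10⁻⁴ → stable
  124–214 m: −αΔT+βΔS = −(2.1 × 10⁻⁴)(-5.3)+(7.7 × 10⁻⁴)(+0.23) = 1.3 × 10⁻³ → stable
Every interval has Δρ > 0: the column is stably stratified throughout.

none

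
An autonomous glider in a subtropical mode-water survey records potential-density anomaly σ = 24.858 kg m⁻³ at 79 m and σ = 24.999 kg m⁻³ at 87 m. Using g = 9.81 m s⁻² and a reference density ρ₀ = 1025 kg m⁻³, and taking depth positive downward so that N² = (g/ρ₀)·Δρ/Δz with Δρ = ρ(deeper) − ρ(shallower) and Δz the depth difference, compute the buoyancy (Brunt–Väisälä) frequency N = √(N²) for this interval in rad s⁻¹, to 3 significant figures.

Δρ = 1024.999 − 1024.858 = 0.141 kg m⁻³ over Δz = 87 − 79 = 8 m.
N² = (9.81/1025) × (0.141/8) = 1.6868 × 10⁻⁴ s⁻².
N = √(1.6868 × 10⁻⁴) = 0.012988 rad s⁻¹ ≈ 0.0130 rad s⁻¹.
Since Δρ > 0 the layer is stably stratified.

0.0130 rad s⁻¹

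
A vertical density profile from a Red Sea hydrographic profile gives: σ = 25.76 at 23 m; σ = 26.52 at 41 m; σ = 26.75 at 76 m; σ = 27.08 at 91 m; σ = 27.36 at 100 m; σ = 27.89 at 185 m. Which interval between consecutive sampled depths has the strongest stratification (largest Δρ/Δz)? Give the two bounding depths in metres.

23–41 m

Compute the density gradient over each adjacent pair:
  23–41 m: Δρ/Δz = 0.76/18 = 0.042 kg m⁻⁴
  41–76 m: Δρ/Δz = 0.23/35 = 6.6 × 10⁻³ kg m⁻⁴
  76–91 m: Δρ/Δz = 0.33/15 = 0.022 kg m⁻⁴
  91–100 m: Δρ/Δz = 0.28/9 = 0.031 kg m⁻⁴
  100–185 m: Δρ/Δz = 0.53/85 = 6.2 × 10⁻³ kg m⁻⁴
The largest gradient is in the 23–41 m interval — the pycnocline.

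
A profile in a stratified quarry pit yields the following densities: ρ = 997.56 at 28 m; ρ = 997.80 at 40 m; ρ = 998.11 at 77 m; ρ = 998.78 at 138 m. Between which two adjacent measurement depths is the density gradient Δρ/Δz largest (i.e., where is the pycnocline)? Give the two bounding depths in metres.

Compute the density gradient over each adjacent pair:
  28–40 m: Δρ/Δz = 0.24/12 = 0.020 kg m⁻⁴
  40–77 m: Δρ/Δz = 0.31/37 = 8.4 × 10⁻³ kg m⁻⁴
  77–138 m: Δρ/Δz = 0.67/61 = 0.011 kg m⁻⁴
The largest gradient is in the 28–40 m interval — the pycnocline.

28–40 m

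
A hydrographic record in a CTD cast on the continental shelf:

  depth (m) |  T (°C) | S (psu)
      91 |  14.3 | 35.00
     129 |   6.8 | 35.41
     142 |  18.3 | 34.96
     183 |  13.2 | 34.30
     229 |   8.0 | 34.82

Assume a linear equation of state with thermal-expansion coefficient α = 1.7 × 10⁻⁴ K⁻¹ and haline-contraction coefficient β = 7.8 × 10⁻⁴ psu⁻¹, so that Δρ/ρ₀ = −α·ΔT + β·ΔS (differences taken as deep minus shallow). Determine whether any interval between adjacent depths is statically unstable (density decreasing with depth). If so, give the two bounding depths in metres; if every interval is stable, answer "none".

Evaluate Δρ/ρ₀ = −αΔT + βΔS across each adjacent pair:
  91–129 m: −αΔT+βΔS = −(1.7 × 10⁻⁴)(-7.5)+(7.8 × 10⁻⁴)(+0.41) = 1.6 × 10⁻³ → stable
  129–142 m: −αΔT+βΔS = −(1.7 × 10⁻⁴)(+11.5)+(7.8 × 10⁻⁴)(-0.45) = -2.3 × 10⁻³ → UNSTABLE
  142–183 m: −αΔT+βΔS = −(1.7 × 10⁻⁴)(-5.1)+(7.8 × 10⁻⁴)(-0.66) = 3.5 × 10⁻⁴ → stable
  183–229 m: −αΔT+βΔS = −(1.7 × 10⁻⁴)(-5.2)+(7.8 × 10⁻⁴)(+0.52) = 1.3 × 10⁻³ → stable
The 129–142 m interval has Δρ < 0: lighter water underlies denser water.

129–142 m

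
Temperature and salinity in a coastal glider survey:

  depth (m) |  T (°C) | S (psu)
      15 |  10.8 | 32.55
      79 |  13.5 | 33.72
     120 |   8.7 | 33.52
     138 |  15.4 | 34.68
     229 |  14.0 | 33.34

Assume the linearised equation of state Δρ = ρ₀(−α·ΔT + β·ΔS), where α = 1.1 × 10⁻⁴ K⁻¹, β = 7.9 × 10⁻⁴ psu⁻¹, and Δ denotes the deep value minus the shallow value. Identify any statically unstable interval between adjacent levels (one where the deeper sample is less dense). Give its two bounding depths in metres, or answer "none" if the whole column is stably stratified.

138–229 m

Evaluate Δρ/ρ₀ = −αΔT + βΔS across each adjacent pair:
  15–79 m: −αΔT+βΔS = −(1.1 × 10⁻⁴)(+2.7)+(7.9 × 10⁻⁴)(+1.17) = 6.3 × 10⁻⁴ → stable
  79–120 m: −αΔT+βΔS = −(1.1 × 10⁻⁴)(-4.8)+(7.9 × 10⁻⁴)(-0.20) = 3.7 × 10⁻⁴ → stable
  120–138 m: −αΔT+βΔS = −(1.1 × 10⁻⁴)(+6.7)+(7.9 × 10⁻⁴)(+1.16) = 1.8 × 10⁻⁴ → stable
  138–229 m: −αΔT+βΔS = −(1.1 × 10⁻⁴)(-1.4)+(7.9 × 10⁻⁴)(-1.34) = -9.0 × 10⁻⁴ → UNSTABLE
The 138–229 m interval has Δρ < 0: lighter water underlies denser water.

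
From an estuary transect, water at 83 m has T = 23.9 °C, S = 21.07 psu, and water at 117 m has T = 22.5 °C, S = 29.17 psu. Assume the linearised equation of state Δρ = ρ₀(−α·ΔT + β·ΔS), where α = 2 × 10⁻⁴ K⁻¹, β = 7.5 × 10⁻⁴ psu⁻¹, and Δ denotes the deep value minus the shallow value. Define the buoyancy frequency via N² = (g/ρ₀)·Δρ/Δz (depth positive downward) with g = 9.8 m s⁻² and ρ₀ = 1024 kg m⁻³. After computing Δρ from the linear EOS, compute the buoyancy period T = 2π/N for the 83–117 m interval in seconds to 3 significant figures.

ΔT = -1.4 K, ΔS = +8.10 psu (deep − shallow).
Δρ/ρ₀ = −αΔT + βΔS = 2.80 × 10⁻⁴ + 6.075 × 10⁻³ = 6.355 × 10⁻³, so Δρ ≈ 6.508 kg m⁻³.
N² = (g/ρ₀)·Δρ/Δz = g·(Δρ/ρ₀)/Δz = 9.8 × 6.355 × 10⁻³ / 34 = 1.8317 × 10⁻³ s⁻².
N = √(1.8317 × 10⁻³) = 0.042798 rad s⁻¹ → T = 2π/N = 146.81 s ≈ 147 s.

147 s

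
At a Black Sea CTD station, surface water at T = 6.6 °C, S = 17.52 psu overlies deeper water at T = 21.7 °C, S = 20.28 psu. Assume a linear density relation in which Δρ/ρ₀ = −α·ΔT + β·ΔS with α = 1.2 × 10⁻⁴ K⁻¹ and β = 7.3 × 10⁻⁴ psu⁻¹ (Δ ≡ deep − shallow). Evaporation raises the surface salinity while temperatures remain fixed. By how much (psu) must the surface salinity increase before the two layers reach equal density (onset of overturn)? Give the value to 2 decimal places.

Neutral buoyancy requires −α(T_deep − T_surf) + β(S_deep − S_surf′) = 0.
S_surf′ = S_deep − (α/β)·ΔT = 20.28 − (1.2 × 10⁻⁴/7.3 × 10⁻⁴)·(+15.1) = 17.7978 psu.
Increase required: 17.7978 − 17.52 = 0.2778 psu.

0.28 psu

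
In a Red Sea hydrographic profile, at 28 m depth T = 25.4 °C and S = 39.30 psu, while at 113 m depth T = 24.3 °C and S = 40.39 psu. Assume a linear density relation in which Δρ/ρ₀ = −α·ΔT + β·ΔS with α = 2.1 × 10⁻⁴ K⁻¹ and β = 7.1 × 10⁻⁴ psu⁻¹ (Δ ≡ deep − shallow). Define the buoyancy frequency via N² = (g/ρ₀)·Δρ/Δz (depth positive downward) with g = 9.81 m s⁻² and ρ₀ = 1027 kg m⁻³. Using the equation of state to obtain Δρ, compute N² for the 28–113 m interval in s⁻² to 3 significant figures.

1.16 × 10⁻⁴ s⁻²

ΔT = -1.1 K, ΔS = +1.09 psu (deep − shallow).
Δρ/ρ₀ = −αΔT + βΔS = 2.31 × 10⁻⁴ + 7.739 × 10⁻⁴ = 1.0049 × 10⁻³, so Δρ ≈ 1.032 kg m⁻³.
N² = (g/ρ₀)·Δρ/Δz = g·(Δρ/ρ₀)/Δz = 9.81 × 1.0049 × 10⁻³ / 85 = 1.1598 × 10⁻⁴ s⁻² ≈ 1.16 × 10⁻⁴ s⁻².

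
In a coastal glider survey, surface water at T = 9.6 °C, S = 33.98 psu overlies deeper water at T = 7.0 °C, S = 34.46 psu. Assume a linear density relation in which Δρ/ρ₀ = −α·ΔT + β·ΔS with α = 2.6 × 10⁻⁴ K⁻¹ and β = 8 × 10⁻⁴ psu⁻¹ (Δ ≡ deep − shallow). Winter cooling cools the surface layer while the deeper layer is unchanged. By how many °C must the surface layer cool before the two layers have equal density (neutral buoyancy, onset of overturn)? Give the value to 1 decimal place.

Neutral buoyancy requires Δρ = 0, i.e. −α(T_deep − T_surf′) + β(S_deep − S_surf) = 0.
T_surf′ = T_deep − (β/α)·ΔS = 7.0 − (8 × 10⁻⁴/2.6 × 10⁻⁴)·(+0.48) = 5.523 °C.
Cooling required: 9.6 − (5.523) = 4.077 °C.

4.1 °C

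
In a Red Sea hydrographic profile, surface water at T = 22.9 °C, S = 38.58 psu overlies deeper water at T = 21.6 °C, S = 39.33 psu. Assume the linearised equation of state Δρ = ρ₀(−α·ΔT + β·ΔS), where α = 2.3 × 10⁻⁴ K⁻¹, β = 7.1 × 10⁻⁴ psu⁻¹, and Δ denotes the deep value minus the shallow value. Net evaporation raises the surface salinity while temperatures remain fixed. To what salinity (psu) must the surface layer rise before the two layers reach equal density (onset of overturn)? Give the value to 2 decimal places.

39.75 psu

Neutral buoyancy requires −α(T_deep − T_surf) + β(S_deep − S_surf′) = 0.
S_surf′ = S_deep − (α/β)·ΔT = 39.33 − (2.3 × 10⁻⁴/7.1 × 10⁻⁴)·(-1.3) = 39.7511 psu.
Increase required: 39.7511 − 38.58 = 1.1711 psu.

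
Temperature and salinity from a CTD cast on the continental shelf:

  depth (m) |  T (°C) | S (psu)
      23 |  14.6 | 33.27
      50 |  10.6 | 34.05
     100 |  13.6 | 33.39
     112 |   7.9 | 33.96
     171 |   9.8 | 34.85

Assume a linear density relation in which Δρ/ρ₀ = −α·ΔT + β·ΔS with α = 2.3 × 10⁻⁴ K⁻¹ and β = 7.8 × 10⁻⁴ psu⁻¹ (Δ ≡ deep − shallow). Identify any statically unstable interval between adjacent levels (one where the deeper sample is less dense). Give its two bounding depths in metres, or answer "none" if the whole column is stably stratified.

Evaluate Δρ/ρ₀ = −αΔT + βΔS across each adjacent pair:
  23–50 m: −αΔT+βΔS = −(2.3 × 10⁻⁴)(-4.0)+(7.8 × 10⁻⁴)(+0.78) = 1.5 × 10⁻³ → stable
  50–100 m: −αΔT+βΔS = −(2.3 × 10⁻⁴)(+3.0)+(7.8 × 10⁻⁴)(-0.66) = -1.2 × 10⁻³ → UNSTABLE
  100–112 m: −αΔT+βΔS = −(2.3 × 10⁻⁴)(-5.7)+(7.8 × 10⁻⁴)(+0.57) = 1.8 × 10⁻³ → stable
  112–171 m: −αΔT+βΔS = −(2.3 × 10⁻⁴)(+1.9)+(7.8 × 10⁻⁴)(+0.89) = 2.6 × 10⁻⁴ → stable
The 50–100 m interval has Δρ < 0: lighter water underlies denser water.

50–100 m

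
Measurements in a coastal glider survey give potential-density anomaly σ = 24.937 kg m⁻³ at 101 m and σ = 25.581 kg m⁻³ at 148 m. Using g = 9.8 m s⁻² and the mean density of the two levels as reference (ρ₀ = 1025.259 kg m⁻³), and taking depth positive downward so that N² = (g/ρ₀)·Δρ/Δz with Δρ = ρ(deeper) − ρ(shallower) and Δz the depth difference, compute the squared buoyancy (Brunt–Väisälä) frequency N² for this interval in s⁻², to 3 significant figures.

1.31 × 10⁻⁴ s⁻²

Δρ = 1025.581 − 1024.937 = 0.644 kg m⁻³ over Δz = 148 − 101 = 47 m.
N² = (9.8/1025.259) × (0.644/47) = 1.3097 × 10⁻⁴ s⁻² ≈ 1.31 × 10⁻⁴ s⁻².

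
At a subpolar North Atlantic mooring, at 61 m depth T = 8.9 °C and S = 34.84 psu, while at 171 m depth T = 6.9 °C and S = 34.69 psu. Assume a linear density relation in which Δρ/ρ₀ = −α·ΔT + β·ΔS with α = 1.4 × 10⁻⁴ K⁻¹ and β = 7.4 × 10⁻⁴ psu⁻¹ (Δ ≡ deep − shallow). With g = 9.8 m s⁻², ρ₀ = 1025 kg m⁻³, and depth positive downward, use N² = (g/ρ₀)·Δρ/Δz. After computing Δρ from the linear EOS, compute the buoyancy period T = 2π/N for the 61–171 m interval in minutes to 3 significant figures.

27.0 min

ΔT = -2.0 K, ΔS = -0.15 psu (deep − shallow).
Δρ/ρ₀ = −αΔT + βΔS = 2.80 × 10⁻⁴ − 1.11 × 10⁻⁴ = 1.69 × 10⁻⁴, so Δρ ≈ 0.1732 kg m⁻³.
N² = (g/ρ₀)·Δρ/Δz = g·(Δρ/ρ₀)/Δz = 9.8 × 1.69 × 10⁻⁴ / 110 = 1.5056 × 10⁻⁵ s⁻².
N = √(1.5056 × 10⁻⁵) = 3.8802 × 10⁻³ rad s⁻¹ → T = 2π/N = 1.6193 × 10³ s = 26.988 min ≈ 27.0 min.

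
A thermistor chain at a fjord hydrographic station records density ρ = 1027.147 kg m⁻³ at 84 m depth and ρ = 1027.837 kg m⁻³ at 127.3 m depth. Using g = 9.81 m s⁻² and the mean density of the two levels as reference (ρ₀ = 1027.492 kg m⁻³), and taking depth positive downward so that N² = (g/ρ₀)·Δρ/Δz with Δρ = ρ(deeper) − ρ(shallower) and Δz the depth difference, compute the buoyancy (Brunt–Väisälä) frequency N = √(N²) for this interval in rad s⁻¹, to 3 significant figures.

Δρ = 1027.837 − 1027.147 = 0.690 kg m⁻³ over Δz = 127.3 − 84 = 43.3 m.
N² = (9.81/1027.492) × (0.690/43.3) = 1.5214 × 10⁻⁴ s⁻².
N = √(1.5214 × 10⁻⁴) = 0.012335 rad s⁻¹ ≈ 0.0123 rad s⁻¹.

0.0123 rad s⁻¹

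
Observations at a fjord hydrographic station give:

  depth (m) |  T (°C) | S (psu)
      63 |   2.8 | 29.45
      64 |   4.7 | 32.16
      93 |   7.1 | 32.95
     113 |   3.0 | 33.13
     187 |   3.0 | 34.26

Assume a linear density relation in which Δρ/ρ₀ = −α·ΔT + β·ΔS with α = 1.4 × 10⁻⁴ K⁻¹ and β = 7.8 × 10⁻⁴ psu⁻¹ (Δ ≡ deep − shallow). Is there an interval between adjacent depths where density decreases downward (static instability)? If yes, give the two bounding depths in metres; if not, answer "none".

Evaluate Δρ/ρ₀ = −αΔT + βΔS across each adjacent pair:
  63–64 m: −αΔT+βΔS = −(1.4 × 10⁻⁴)(+1.9)+(7.8 × 10⁻⁴)(+2.71) = 1.8 × 10⁻³ → stable
  64–93 m: −αΔT+βΔS = −(1.4 × 10⁻⁴)(+2.4)+(7.8 × 10⁻⁴)(+0.79) = 2.8 × 10⁻⁴ → stable
  93–113 m: −αΔT+βΔS = −(1.4 × 10⁻⁴)(-4.1)+(7.8 × 10⁻⁴)(+0.18) = 7.1 × 10⁻⁴ → stable
  113–187 m: −αΔT+βΔS = −(1.4 × 10⁻⁴)(+0.0)+(7.8 × 10⁻⁴)(+1.13) = 8.8 × 10⁻⁴ → stable
Every interval has Δρ > 0: the column is stably stratified throughout.

none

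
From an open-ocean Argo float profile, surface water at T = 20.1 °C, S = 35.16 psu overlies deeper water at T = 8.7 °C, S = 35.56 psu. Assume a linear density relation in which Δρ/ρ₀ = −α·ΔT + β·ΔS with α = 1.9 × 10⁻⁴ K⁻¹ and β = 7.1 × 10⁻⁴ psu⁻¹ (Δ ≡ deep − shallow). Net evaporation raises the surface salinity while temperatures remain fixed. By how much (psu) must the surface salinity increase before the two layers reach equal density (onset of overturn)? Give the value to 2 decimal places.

Neutral buoyancy requires −α(T_deep − T_surf) + β(S_deep − S_surf′) = 0.
S_surf′ = S_deep − (α/β)·ΔT = 35.56 − (1.9 × 10⁻⁴/7.1 × 10⁻⁴)·(-11.4) = 38.6107 psu.
Increase required: 38.6107 − 35.16 = 3.4507 psu.

3.45 psu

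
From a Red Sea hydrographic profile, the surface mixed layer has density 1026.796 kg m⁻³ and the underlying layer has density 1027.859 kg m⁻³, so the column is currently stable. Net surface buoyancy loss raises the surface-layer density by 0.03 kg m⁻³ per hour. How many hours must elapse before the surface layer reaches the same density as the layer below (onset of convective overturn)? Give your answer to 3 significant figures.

35.4 hours

Density deficit of the surface layer: 1027.859 − 1026.796 = 1.063 kg m⁻³.
Required change = 1.063 / 0.03 = 35.4 hours.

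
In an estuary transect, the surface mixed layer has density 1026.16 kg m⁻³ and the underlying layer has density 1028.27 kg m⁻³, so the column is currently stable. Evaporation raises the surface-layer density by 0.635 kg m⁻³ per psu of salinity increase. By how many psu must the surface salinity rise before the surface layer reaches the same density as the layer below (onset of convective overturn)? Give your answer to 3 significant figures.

Density deficit of the surface layer: 1028.27 − 1026.16 = 2.11 kg m⁻³.
Required change = 2.11 / 0.635 = 3.32 psu.

3.32 psu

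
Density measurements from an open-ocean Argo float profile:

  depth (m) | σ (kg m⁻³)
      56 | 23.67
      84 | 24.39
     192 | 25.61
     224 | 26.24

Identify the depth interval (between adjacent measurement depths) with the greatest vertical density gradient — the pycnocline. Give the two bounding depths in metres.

56–84 m

Compute the density gradient over each adjacent pair:
  56–84 m: Δρ/Δz = 0.72/28 = 0.026 kg m⁻⁴
  84–192 m: Δρ/Δz = 1.22/108 = 0.011 kg m⁻⁴
  192–224 m: Δρ/Δz = 0.63/32 = 0.020 kg m⁻⁴
The largest gradient is in the 56–84 m interval — the pycnocline.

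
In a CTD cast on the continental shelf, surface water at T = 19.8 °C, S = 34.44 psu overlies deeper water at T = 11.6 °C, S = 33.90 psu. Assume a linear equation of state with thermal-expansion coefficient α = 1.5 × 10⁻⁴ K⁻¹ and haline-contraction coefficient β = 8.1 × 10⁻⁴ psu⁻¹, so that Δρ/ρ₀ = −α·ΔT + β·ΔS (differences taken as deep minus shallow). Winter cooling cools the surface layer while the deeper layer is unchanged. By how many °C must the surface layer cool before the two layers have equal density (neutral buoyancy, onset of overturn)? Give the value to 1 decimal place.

5.3 °C

Neutral buoyancy requires Δρ = 0, i.e. −α(T_deep − T_surf′) + β(S_deep − S_surf) = 0.
T_surf′ = T_deep − (β/α)·ΔS = 11.6 − (8.1 × 10⁻⁴/1.5 × 10⁻⁴)·(-0.54) = 14.516 °C.
Cooling required: 19.8 − (14.516) = 5.284 °C.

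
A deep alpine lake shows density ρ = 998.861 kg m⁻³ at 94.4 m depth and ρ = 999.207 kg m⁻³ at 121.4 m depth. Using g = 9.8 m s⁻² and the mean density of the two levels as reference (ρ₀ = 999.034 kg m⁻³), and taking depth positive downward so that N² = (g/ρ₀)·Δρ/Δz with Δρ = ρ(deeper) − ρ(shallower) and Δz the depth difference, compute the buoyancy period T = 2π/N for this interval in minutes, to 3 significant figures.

9.34 min

Δρ = 999.207 − 998.861 = 0.346 kg m⁻³ over Δz = 121.4 − 94.4 = 27 m.
N² = (9.8/999.034) × (0.346/27) = 1.2571 × 10⁻⁴ s⁻².
N = √(1.2571 × 10⁻⁴) = 0.011212 rad s⁻¹, so T = 2π/N = 560.40 s = 9.3400 min ≈ 9.34 min.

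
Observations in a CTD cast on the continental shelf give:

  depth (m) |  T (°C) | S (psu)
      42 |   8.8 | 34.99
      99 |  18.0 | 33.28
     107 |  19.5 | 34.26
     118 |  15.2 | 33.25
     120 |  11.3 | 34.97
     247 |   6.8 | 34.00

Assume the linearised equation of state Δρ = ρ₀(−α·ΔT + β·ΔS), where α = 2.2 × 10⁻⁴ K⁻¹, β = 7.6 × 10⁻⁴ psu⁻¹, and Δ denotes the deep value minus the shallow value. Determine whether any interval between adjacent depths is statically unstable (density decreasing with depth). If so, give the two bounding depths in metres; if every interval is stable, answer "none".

42–99 m

Evaluate Δρ/ρ₀ = −αΔT + βΔS across each adjacent pair:
  42–99 m: −αΔT+βΔS = −(2.2 × 10⁻⁴)(+9.2)+(7.6 × 10⁻⁴)(-1.71) = -3.3 × 10⁻³ → UNSTABLE
  99–107 m: −αΔT+βΔS = −(2.2 × 10⁻⁴)(+1.5)+(7.6 × 10⁻⁴)(+0.98) = 4.1 × 10⁻⁴ → stable
  107–118 m: −αΔT+βΔS = −(2.2 × 10⁻⁴)(-4.3)+(7.6 × 10⁻⁴)(-1.01) = 1.8 × 10⁻⁴ → stable
  118–120 m: −αΔT+βΔS = −(2.2 × 10⁻⁴)(-3.9)+(7.6 × 10⁻⁴)(+1.72) = 2.2 × 10⁻³ → stable
  120–247 m: −αΔT+βΔS = −(2.2 × 10⁻⁴)(-4.5)+(7.6 × 10⁻⁴)(-0.97) = 2.5 × 10⁻⁴ → stable
The 42–99 m interval has Δρ < 0: lighter water underlies denser water.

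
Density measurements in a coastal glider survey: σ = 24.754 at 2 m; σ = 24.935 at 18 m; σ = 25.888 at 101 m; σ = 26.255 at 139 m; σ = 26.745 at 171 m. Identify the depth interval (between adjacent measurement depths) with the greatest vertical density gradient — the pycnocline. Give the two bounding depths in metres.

139–171 m

Compute the density gradient over each adjacent pair:
  2–18 m: Δρ/Δz = 0.181/16 = 0.011 kg m⁻⁴
  18–101 m: Δρ/Δz = 0.953/83 = 0.011 kg m⁻⁴
  101–139 m: Δρ/Δz = 0.367/38 = 9.7 × 10⁻³ kg m⁻⁴
  139–171 m: Δρ/Δz = 0.490/32 = 0.015 kg m⁻⁴
The largest gradient is in the 139–171 m interval — the pycnocline.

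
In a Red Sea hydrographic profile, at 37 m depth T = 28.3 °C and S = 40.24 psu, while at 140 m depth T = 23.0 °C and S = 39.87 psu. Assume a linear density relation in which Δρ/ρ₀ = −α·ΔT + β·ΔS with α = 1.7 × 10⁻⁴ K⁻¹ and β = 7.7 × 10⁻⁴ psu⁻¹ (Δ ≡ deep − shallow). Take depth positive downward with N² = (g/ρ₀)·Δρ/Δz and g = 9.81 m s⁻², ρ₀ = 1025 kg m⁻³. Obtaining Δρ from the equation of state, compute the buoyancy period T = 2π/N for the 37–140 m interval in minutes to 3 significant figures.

13.7 min

ΔT = -5.3 K, ΔS = -0.37 psu (deep − shallow).
Δρ/ρ₀ = −αΔT + βΔS = 9.01 × 10⁻⁴ − 2.849 × 10⁻⁴ = 6.161 × 10⁻⁴, so Δρ ≈ 0.6315 kg m⁻³.
N² = (g/ρ₀)·Δρ/Δz = g·(Δρ/ρ₀)/Δz = 9.81 × 6.161 × 10⁻⁴ / 103 = 5.8679 × 10⁻⁵ s⁻².
N = √(5.8679 × 10⁻⁵) = 7.6602 × 10⁻³ rad s⁻¹ → T = 2π/N = 820.24 s = 13.671 min ≈ 13.7 min.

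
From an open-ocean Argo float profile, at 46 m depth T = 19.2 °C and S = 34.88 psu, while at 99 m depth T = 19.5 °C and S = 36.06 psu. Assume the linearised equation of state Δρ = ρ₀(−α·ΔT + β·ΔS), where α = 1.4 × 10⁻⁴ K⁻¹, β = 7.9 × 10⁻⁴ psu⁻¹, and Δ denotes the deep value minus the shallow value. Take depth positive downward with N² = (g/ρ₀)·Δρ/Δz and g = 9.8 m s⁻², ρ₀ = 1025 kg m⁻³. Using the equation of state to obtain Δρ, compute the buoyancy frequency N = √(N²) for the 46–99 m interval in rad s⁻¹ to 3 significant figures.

0.0128 rad s⁻¹

ΔT = +0.3 K, ΔS = +1.18 psu (deep − shallow).
Δρ/ρ₀ = −αΔT + βΔS = -4.20 × 10⁻⁵ + 9.322 × 10⁻⁴ = 8.902 × 10⁻⁴, so Δρ ≈ 0.9125 kg m⁻³.
N² = (g/ρ₀)·Δρ/Δz = g·(Δρ/ρ₀)/Δz = 9.8 × 8.902 × 10⁻⁴ / 53 = 1.6460 × 10⁻⁴ s⁻².
N = √(1.6460 × 10⁻⁴) = 0.012830 rad s⁻¹ ≈ 0.0128 rad s⁻¹.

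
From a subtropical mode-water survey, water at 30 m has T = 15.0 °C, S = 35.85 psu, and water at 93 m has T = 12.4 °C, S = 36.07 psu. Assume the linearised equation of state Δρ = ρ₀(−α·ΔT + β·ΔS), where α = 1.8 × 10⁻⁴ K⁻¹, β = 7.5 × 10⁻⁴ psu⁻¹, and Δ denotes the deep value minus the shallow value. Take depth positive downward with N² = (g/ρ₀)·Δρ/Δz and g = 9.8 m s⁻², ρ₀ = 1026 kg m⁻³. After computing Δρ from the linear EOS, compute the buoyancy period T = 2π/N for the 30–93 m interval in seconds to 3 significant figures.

ΔT = -2.6 K, ΔS = +0.22 psu (deep − shallow).
Δρ/ρ₀ = −αΔT + βΔS = 4.68 × 10⁻⁴ + 1.65 × 10⁻⁴ = 6.33 × 10⁻⁴, so Δρ ≈ 0.6495 kg m⁻³.
N² = (g/ρ₀)·Δρ/Δz = g·(Δρ/ρ₀)/Δz = 9.8 × 6.33 × 10⁻⁴ / 63 = 9.8467 × 10⁻⁵ s⁻².
N = √(9.8467 × 10⁻⁵) = 9.9231 × 10⁻³ rad s⁻¹ → T = 2π/N = 633.19 s ≈ 633 s.

633 s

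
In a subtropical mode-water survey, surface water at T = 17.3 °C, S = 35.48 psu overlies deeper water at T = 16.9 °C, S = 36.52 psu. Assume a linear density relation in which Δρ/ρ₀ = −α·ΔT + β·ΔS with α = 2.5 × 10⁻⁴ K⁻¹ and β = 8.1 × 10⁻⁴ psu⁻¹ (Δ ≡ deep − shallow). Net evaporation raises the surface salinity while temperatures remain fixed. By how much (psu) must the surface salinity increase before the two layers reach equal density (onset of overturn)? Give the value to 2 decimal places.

Neutral buoyancy requires −α(T_deep − T_surf) + β(S_deep − S_surf′) = 0.
S_surf′ = S_deep − (α/β)·ΔT = 36.52 − (2.5 × 10⁻⁴/8.1 × 10⁻⁴)·(-0.4) = 36.6435 psu.
Increase required: 36.6435 − 35.48 = 1.1635 psu.

1.16 psu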